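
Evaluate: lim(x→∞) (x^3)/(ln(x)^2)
This is an ∞/∞ indeterminate form.

Apply L'Hôpital's rule: differentiate numerator and denominator separately.
  f(x) = x^3   ⇒   f'(x) = 3·x^2
  g(x) = ln(x)^2   ⇒   g'(x) = 2·ln(x)/x
  lim(x→∞) f'(x)/g'(x) = lim(x→∞) (3·x^2)/(2·ln(x)/x)
  = ∞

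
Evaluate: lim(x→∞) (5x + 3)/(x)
This is an ∞/∞ indeterminate form.

Apply L'Hôpital's rule: differentiate numerator and denominator separately.
  f(x) = 5·x + 3   ⇒   f'(x) = 5
  g(x) = x   ⇒   g'(x) = 1
  lim(x→∞) f'(x)/g'(x) = lim(x→∞) (5)/(1)
  = 5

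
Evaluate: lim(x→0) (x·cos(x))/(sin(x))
This is a 0/0 indeterminate form.

Apply L'Hôpital's rule: differentiate numerator and denominator separately.
  f(x) = x·cos(x)   ⇒   f'(x) = -x·sin(x) + cos(x)
  g(x) = sin(x)   ⇒   g'(x) = cos(x)
  lim(x→0) f'(x)/g'(x) = lim(x→0) (-x·sin(x) + cos(x))/(cos(x))
  = 1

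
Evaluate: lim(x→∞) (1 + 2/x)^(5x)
This is an exponential indeterminate form.

For exponential indeterminate forms, take the natural log:
  Let L = lim(x→∞) (1 + 2/x)^(5x)
  Then ln(L) = lim(x→∞) [exponent × ln(base)]
  Evaluate using L'Hôpital or standard limits, then exponentiate.
  L = e^(10)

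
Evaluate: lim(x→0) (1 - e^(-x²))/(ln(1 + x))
This is a 0/0 indeterminate form.

Apply L'Hôpital's rule: differentiate numerator and denominator separately.
  f(x) = 1 - e^(-x^2)   ⇒   f'(x) = 2·x·e^(-x^2)
  g(x) = ln(x + 1)   ⇒   g'(x) = 1/(x + 1)
  lim(x→0) f'(x)/g'(x) = lim(x→0) (2·x·e^(-x^2))/(1/(x + 1))
  = 0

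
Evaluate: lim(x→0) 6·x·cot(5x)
This is a 0·∞ indeterminate form.

Rewrite 0·∞ as a quotient (0/0 or ∞/∞ form), then apply L'Hôpital's rule:
  lim(x→0) 6·x·cot(5x) = 6/5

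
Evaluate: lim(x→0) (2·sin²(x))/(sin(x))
This is a 0/0 indeterminate form.

Apply L'Hôpital's rule: differentiate numerator and denominator separately.
  f(x) = 2·sin(x)^2   ⇒   f'(x) = 4·sin(x)·cos(x)
  g(x) = sin(x)   ⇒   g'(x) = cos(x)
  lim(x→0) f'(x)/g'(x) = lim(x→0) (4·sin(x)·cos(x))/(cos(x))
  = 0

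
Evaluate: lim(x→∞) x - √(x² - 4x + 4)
This is an ∞-∞ indeterminate form.

Combine fractions or rationalize to convert ∞-∞ to 0/0 form:
  lim(x→∞) x - √(x² - 4x + 4) = 2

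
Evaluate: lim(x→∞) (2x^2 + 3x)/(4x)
This is an ∞/∞ indeterminate form.

Apply L'Hôpital's rule: differentiate numerator and denominator separately.
  f(x) = 2·x^2 + 3·x   ⇒   f'(x) = 4·x + 3
  g(x) = 4·x   ⇒   g'(x) = 4
  lim(x→∞) f'(x)/g'(x) = lim(x→∞) (4·x + 3)/(4)
  = ∞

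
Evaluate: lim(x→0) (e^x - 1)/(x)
This is a 0/0 indeterminate form.

Apply L'Hôpital's rule: differentiate numerator and denominator separately.
  f(x) = e^(x) - 1   ⇒   f'(x) = e^(x)
  g(x) = x   ⇒   g'(x) = 1
  lim(x→0) f'(x)/g'(x) = lim(x→0) (e^(x))/(1)
  = 1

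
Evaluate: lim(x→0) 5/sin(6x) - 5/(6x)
This is an ∞-∞ indeterminate form.

Combine fractions or rationalize to convert ∞-∞ to 0/0 form:
  lim(x→0) 5/sin(6x) - 5/(6x) = 0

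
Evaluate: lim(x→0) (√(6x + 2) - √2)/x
This is a standard limit.

Factor or rationalize the expression:
  lim(x→0) (√(6x + 2) - √2)/x = 3·sqrt(2)/2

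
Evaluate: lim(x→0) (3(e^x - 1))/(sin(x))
This is a 0/0 indeterminate form.

Apply L'Hôpital's rule: differentiate numerator and denominator separately.
  f(x) = 3·e^(x) - 3   ⇒   f'(x) = 3·e^(x)
  g(x) = sin(x)   ⇒   g'(x) = cos(x)
  lim(x→0) f'(x)/g'(x) = lim(x→0) (3·e^(x))/(cos(x))
  = 3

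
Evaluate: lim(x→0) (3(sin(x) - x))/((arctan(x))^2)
This is a 0/0 indeterminate form.

Apply L'Hôpital's rule: differentiate numerator and denominator separately.
  f(x) = -3·x + 3·sin(x)   ⇒   f'(x) = 3·cos(x) - 3
  g(x) = atan(x)^2   ⇒   g'(x) = 2·atan(x)/(x^2 + 1)
  lim(x→0) f'(x)/g'(x) = lim(x→0) (3·cos(x) - 3)/(2·atan(x)/(x^2 + 1))
  = 0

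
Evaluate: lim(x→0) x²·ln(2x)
This is a 0·∞ indeterminate form.

Rewrite 0·∞ as a quotient (0/0 or ∞/∞ form), then apply L'Hôpital's rule:
  lim(x→0) x²·ln(2x) = 0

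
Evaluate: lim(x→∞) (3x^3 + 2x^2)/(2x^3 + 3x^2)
This is an ∞/∞ indeterminate form.

Apply L'Hôpital's rule: differentiate numerator and denominator separately.
  f(x) = 3·x^3 + 2·x^2   ⇒   f'(x) = 9·x^2 + 4·x
  g(x) = 2·x^3 + 3·x^2   ⇒   g'(x) = 6·x^2 + 6·x
  lim(x→∞) f'(x)/g'(x) = lim(x→∞) (9·x^2 + 4·x)/(6·x^2 + 6·x)
  = 3/2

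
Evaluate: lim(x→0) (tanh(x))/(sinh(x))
This is a 0/0 indeterminate form.

Apply L'Hôpital's rule: differentiate numerator and denominator separately.
  f(x) = tanh(x)   ⇒   f'(x) = 1 - tanh(x)^2
  g(x) = sinh(x)   ⇒   g'(x) = cosh(x)
  lim(x→0) f'(x)/g'(x) = lim(x→0) (1 - tanh(x)^2)/(cosh(x))
  = 1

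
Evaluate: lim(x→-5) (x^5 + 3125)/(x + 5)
This is a standard limit.

Factor or rationalize the expression:
  lim(x→-5) (x^5 + 3125)/(x + 5) = 3125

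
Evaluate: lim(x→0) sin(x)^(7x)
This is an exponential indeterminate form.

For exponential indeterminate forms, take the natural log:
  Let L = lim(x→0) sin(x)^(7x)
  Then ln(L) = lim(x→0) [exponent × ln(base)]
  Evaluate using L'Hôpital or standard limits, then exponentiate.
  L = 1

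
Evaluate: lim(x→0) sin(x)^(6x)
This is an exponential indeterminate form.

For exponential indeterminate forms, take the natural log:
  Let L = lim(x→0) sin(x)^(6x)
  Then ln(L) = lim(x→0) [exponent × ln(base)]
  Evaluate using L'Hôpital or standard limits, then exponentiate.
  L = 1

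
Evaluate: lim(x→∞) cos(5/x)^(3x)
This is an exponential indeterminate form.

For exponential indeterminate forms, take the natural log:
  Let L = lim(x→∞) cos(5/x)^(3x)
  Then ln(L) = lim(x→∞) [exponent × ln(base)]
  Evaluate using L'Hôpital or standard limits, then exponentiate.
  L = 1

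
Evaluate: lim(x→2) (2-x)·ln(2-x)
This is a 0·∞ indeterminate form.

Rewrite 0·∞ as a quotient (0/0 or ∞/∞ form), then apply L'Hôpital's rule:
  lim(x→2) (2-x)·ln(2-x) = 0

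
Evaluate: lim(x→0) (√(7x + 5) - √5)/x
This is a standard limit.

Factor or rationalize the expression:
  lim(x→0) (√(7x + 5) - √5)/x = 7·sqrt(5)/10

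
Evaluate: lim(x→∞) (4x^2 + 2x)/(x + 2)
This is an ∞/∞ indeterminate form.

Apply L'Hôpital's rule: differentiate numerator and denominator separately.
  f(x) = 4·x^2 + 2·x   ⇒   f'(x) = 8·x + 2
  g(x) = x + 2   ⇒   g'(x) = 1
  lim(x→∞) f'(x)/g'(x) = lim(x→∞) (8·x + 2)/(1)
  = ∞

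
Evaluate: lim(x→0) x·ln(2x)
This is a 0·∞ indeterminate form.

Rewrite 0·∞ as a quotient (0/0 or ∞/∞ form), then apply L'Hôpital's rule:
  lim(x→0) x·ln(2x) = 0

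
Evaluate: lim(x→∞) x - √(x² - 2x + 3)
This is an ∞-∞ indeterminate form.

Combine fractions or rationalize to convert ∞-∞ to 0/0 form:
  lim(x→∞) x - √(x² - 2x + 3) = 1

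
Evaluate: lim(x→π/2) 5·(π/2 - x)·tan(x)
This is a 0·∞ indeterminate form.

Rewrite 0·∞ as a quotient (0/0 or ∞/∞ form), then apply L'Hôpital's rule:
  lim(x→π/2) 5·(π/2 - x)·tan(x) = 5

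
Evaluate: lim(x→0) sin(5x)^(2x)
This is an exponential indeterminate form.

For exponential indeterminate forms, take the natural log:
  Let L = lim(x→0) sin(5x)^(2x)
  Then ln(L) = lim(x→0) [exponent × ln(base)]
  Evaluate using L'Hôpital or standard limits, then exponentiate.
  L = 1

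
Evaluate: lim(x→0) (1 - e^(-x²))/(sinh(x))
This is a 0/0 indeterminate form.

Apply L'Hôpital's rule: differentiate numerator and denominator separately.
  f(x) = 1 - e^(-x^2)   ⇒   f'(x) = 2·x·e^(-x^2)
  g(x) = sinh(x)   ⇒   g'(x) = cosh(x)
  lim(x→0) f'(x)/g'(x) = lim(x→0) (2·x·e^(-x^2))/(cosh(x))
  = 0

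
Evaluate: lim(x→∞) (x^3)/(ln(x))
This is an ∞/∞ indeterminate form.

Apply L'Hôpital's rule: differentiate numerator and denominator separately.
  f(x) = x^3   ⇒   f'(x) = 3·x^2
  g(x) = ln(x)   ⇒   g'(x) = 1/x
  lim(x→∞) f'(x)/g'(x) = lim(x→∞) (3·x^2)/(1/x)
  = ∞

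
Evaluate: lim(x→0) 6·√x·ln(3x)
This is a 0·∞ indeterminate form.

Rewrite 0·∞ as a quotient (0/0 or ∞/∞ form), then apply L'Hôpital's rule:
  lim(x→0) 6·√x·ln(3x) = 0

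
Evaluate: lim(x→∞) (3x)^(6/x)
This is an exponential indeterminate form.

For exponential indeterminate forms, take the natural log:
  Let L = lim(x→∞) (3x)^(6/x)
  Then ln(L) = lim(x→∞) [exponent × ln(base)]
  Evaluate using L'Hôpital or standard limits, then exponentiate.
  L = 1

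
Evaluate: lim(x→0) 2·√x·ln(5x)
This is a 0·∞ indeterminate form.

Rewrite 0·∞ as a quotient (0/0 or ∞/∞ form), then apply L'Hôpital's rule:
  lim(x→0) 2·√x·ln(5x) = 0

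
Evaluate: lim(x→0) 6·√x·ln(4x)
This is a 0·∞ indeterminate form.

Rewrite 0·∞ as a quotient (0/0 or ∞/∞ form), then apply L'Hôpital's rule:
  lim(x→0) 6·√x·ln(4x) = 0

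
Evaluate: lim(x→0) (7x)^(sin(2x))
This is an exponential indeterminate form.

For exponential indeterminate forms, take the natural log:
  Let L = lim(x→0) (7x)^(sin(2x))
  Then ln(L) = lim(x→0) [exponent × ln(base)]
  Evaluate using L'Hôpital or standard limits, then exponentiate.
  L = 1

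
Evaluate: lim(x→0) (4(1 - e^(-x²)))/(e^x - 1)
This is a 0/0 indeterminate form.

Apply L'Hôpital's rule: differentiate numerator and denominator separately.
  f(x) = 4 - 4·e^(-x^2)   ⇒   f'(x) = 8·x·e^(-x^2)
  g(x) = e^(x) - 1   ⇒   g'(x) = e^(x)
  lim(x→0) f'(x)/g'(x) = lim(x→0) (8·x·e^(-x^2))/(e^(x))
  = 0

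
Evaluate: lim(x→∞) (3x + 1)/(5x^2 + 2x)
This is an ∞/∞ indeterminate form.

Apply L'Hôpital's rule: differentiate numerator and denominator separately.
  f(x) = 3·x + 1   ⇒   f'(x) = 3
  g(x) = 5·x^2 + 2·x   ⇒   g'(x) = 10·x + 2
  lim(x→∞) f'(x)/g'(x) = lim(x→∞) (3)/(10·x + 2)
  = 0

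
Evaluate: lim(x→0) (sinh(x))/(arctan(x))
This is a 0/0 indeterminate form.

Apply L'Hôpital's rule: differentiate numerator and denominator separately.
  f(x) = sinh(x)   ⇒   f'(x) = cosh(x)
  g(x) = atan(x)   ⇒   g'(x) = 1/(x^2 + 1)
  lim(x→0) f'(x)/g'(x) = lim(x→0) (cosh(x))/(1/(x^2 + 1))
  = 1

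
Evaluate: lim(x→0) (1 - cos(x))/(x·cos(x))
This is a 0/0 indeterminate form.

Apply L'Hôpital's rule: differentiate numerator and denominator separately.
  f(x) = 1 - cos(x)   ⇒   f'(x) = sin(x)
  g(x) = x·cos(x)   ⇒   g'(x) = -x·sin(x) + cos(x)
  lim(x→0) f'(x)/g'(x) = lim(x→0) (sin(x))/(-x·sin(x) + cos(x))
  = 0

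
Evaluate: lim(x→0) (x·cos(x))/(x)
This is a 0/0 indeterminate form.

Apply L'Hôpital's rule: differentiate numerator and denominator separately.
  f(x) = x·cos(x)   ⇒   f'(x) = -x·sin(x) + cos(x)
  g(x) = x   ⇒   g'(x) = 1
  lim(x→0) f'(x)/g'(x) = lim(x→0) (-x·sin(x) + cos(x))/(1)
  = 1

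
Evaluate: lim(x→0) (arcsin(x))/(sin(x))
This is a 0/0 indeterminate form.

Apply L'Hôpital's rule: differentiate numerator and denominator separately.
  f(x) = asin(x)   ⇒   f'(x) = 1/sqrt(1 - x^2)
  g(x) = sin(x)   ⇒   g'(x) = cos(x)
  lim(x→0) f'(x)/g'(x) = lim(x→0) (1/sqrt(1 - x^2))/(cos(x))
  = 1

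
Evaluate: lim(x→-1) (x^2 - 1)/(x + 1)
This is a standard limit.

Factor or rationalize the expression:
  lim(x→-1) (x^2 - 1)/(x + 1) = -2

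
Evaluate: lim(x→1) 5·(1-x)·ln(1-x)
This is a 0·∞ indeterminate form.

Rewrite 0·∞ as a quotient (0/0 or ∞/∞ form), then apply L'Hôpital's rule:
  lim(x→1) 5·(1-x)·ln(1-x) = 0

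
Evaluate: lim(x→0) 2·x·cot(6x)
This is a 0·∞ indeterminate form.

Rewrite 0·∞ as a quotient (0/0 or ∞/∞ form), then apply L'Hôpital's rule:
  lim(x→0) 2·x·cot(6x) = 1/3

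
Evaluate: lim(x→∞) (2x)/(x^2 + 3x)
This is an ∞/∞ indeterminate form.

Apply L'Hôpital's rule: differentiate numerator and denominator separately.
  f(x) = 2·x   ⇒   f'(x) = 2
  g(x) = x^2 + 3·x   ⇒   g'(x) = 2·x + 3
  lim(x→∞) f'(x)/g'(x) = lim(x→∞) (2)/(2·x + 3)
  = 0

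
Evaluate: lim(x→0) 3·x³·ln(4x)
This is a 0·∞ indeterminate form.

Rewrite 0·∞ as a quotient (0/0 or ∞/∞ form), then apply L'Hôpital's rule:
  lim(x→0) 3·x³·ln(4x) = 0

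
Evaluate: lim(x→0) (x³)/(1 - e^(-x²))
This is a 0/0 indeterminate form.

Apply L'Hôpital's rule: differentiate numerator and denominator separately.
  f(x) = x^3   ⇒   f'(x) = 3·x^2
  g(x) = 1 - e^(-x^2)   ⇒   g'(x) = 2·x·e^(-x^2)
  lim(x→0) f'(x)/g'(x) = lim(x→0) (3·x^2)/(2·x·e^(-x^2))
  = 0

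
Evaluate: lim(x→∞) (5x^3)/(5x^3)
This is an ∞/∞ indeterminate form.

Apply L'Hôpital's rule: differentiate numerator and denominator separately.
  f(x) = 5·x^3   ⇒   f'(x) = 15·x^2
  g(x) = 5·x^3   ⇒   g'(x) = 15·x^2
  lim(x→∞) f'(x)/g'(x) = lim(x→∞) (15·x^2)/(15·x^2)
  = 1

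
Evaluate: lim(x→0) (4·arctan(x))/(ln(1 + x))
This is a 0/0 indeterminate form.

Apply L'Hôpital's rule: differentiate numerator and denominator separately.
  f(x) = 4·atan(x)   ⇒   f'(x) = 4/(x^2 + 1)
  g(x) = ln(x + 1)   ⇒   g'(x) = 1/(x + 1)
  lim(x→0) f'(x)/g'(x) = lim(x→0) (4/(x^2 + 1))/(1/(x + 1))
  = 4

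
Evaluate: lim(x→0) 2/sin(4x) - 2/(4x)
This is an ∞-∞ indeterminate form.

Combine fractions or rationalize to convert ∞-∞ to 0/0 form:
  lim(x→0) 2/sin(4x) - 2/(4x) = 0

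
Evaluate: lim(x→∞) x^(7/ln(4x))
This is an exponential indeterminate form.

For exponential indeterminate forms, take the natural log:
  Let L = lim(x→∞) x^(7/ln(4x))
  Then ln(L) = lim(x→∞) [exponent × ln(base)]
  Evaluate using L'Hôpital or standard limits, then exponentiate.
  L = e^(7)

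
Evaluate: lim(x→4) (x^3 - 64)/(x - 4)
This is a standard limit.

Factor or rationalize the expression:
  lim(x→4) (x^3 - 64)/(x - 4) = 48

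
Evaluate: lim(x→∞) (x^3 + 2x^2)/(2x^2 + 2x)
This is an ∞/∞ indeterminate form.

Apply L'Hôpital's rule: differentiate numerator and denominator separately.
  f(x) = x^3 + 2·x^2   ⇒   f'(x) = 3·x^2 + 4·x
  g(x) = 2·x^2 + 2·x   ⇒   g'(x) = 4·x + 2
  lim(x→∞) f'(x)/g'(x) = lim(x→∞) (3·x^2 + 4·x)/(4·x + 2)
  = ∞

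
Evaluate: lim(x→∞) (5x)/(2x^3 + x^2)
This is an ∞/∞ indeterminate form.

Apply L'Hôpital's rule: differentiate numerator and denominator separately.
  f(x) = 5·x   ⇒   f'(x) = 5
  g(x) = 2·x^3 + x^2   ⇒   g'(x) = 6·x^2 + 2·x
  lim(x→∞) f'(x)/g'(x) = lim(x→∞) (5)/(6·x^2 + 2·x)
  = 0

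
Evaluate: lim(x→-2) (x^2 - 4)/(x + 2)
This is a standard limit.

Factor or rationalize the expression:
  lim(x→-2) (x^2 - 4)/(x + 2) = -4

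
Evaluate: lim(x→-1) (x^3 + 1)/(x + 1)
This is a standard limit.

Factor or rationalize the expression:
  lim(x→-1) (x^3 + 1)/(x + 1) = 3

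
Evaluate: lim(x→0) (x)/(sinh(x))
This is a 0/0 indeterminate form.

Apply L'Hôpital's rule: differentiate numerator and denominator separately.
  f(x) = x   ⇒   f'(x) = 1
  g(x) = sinh(x)   ⇒   g'(x) = cosh(x)
  lim(x→0) f'(x)/g'(x) = lim(x→0) (1)/(cosh(x))
  = 1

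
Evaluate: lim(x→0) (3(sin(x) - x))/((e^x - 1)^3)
This is a 0/0 indeterminate form.

Apply L'Hôpital's rule: differentiate numerator and denominator separately.
  f(x) = -3·x + 3·sin(x)   ⇒   f'(x) = 3·cos(x) - 3
  g(x) = (e^(x) - 1)^3   ⇒   g'(x) = 3·(e^(x) - 1)^2·e^(x)
  lim(x→0) f'(x)/g'(x) = lim(x→0) (3·cos(x) - 3)/(3·(e^(x) - 1)^2·e^(x))
  = -1/2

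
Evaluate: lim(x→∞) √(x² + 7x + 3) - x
This is an ∞-∞ indeterminate form.

Combine fractions or rationalize to convert ∞-∞ to 0/0 form:
  lim(x→∞) √(x² + 7x + 3) - x = 7/2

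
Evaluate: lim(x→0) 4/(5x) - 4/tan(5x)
This is an ∞-∞ indeterminate form.

Combine fractions or rationalize to convert ∞-∞ to 0/0 form:
  lim(x→0) 4/(5x) - 4/tan(5x) = 0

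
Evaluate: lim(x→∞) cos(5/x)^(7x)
This is an exponential indeterminate form.

For exponential indeterminate forms, take the natural log:
  Let L = lim(x→∞) cos(5/x)^(7x)
  Then ln(L) = lim(x→∞) [exponent × ln(base)]
  Evaluate using L'Hôpital or standard limits, then exponentiate.
  L = 1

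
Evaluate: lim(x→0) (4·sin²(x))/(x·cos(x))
This is a 0/0 indeterminate form.

Apply L'Hôpital's rule: differentiate numerator and denominator separately.
  f(x) = 4·sin(x)^2   ⇒   f'(x) = 8·sin(x)·cos(x)
  g(x) = x·cos(x)   ⇒   g'(x) = -x·sin(x) + cos(x)
  lim(x→0) f'(x)/g'(x) = lim(x→0) (8·sin(x)·cos(x))/(-x·sin(x) + cos(x))
  = 0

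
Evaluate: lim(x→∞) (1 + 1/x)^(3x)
This is an exponential indeterminate form.

For exponential indeterminate forms, take the natural log:
  Let L = lim(x→∞) (1 + 1/x)^(3x)
  Then ln(L) = lim(x→∞) [exponent × ln(base)]
  Evaluate using L'Hôpital or standard limits, then exponentiate.
  L = e^(3)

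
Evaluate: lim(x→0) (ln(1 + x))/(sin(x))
This is a 0/0 indeterminate form.

Apply L'Hôpital's rule: differentiate numerator and denominator separately.
  f(x) = ln(x + 1)   ⇒   f'(x) = 1/(x + 1)
  g(x) = sin(x)   ⇒   g'(x) = cos(x)
  lim(x→0) f'(x)/g'(x) = lim(x→0) (1/(x + 1))/(cos(x))
  = 1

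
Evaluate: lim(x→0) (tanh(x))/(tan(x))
This is a 0/0 indeterminate form.

Apply L'Hôpital's rule: differentiate numerator and denominator separately.
  f(x) = tanh(x)   ⇒   f'(x) = 1 - tanh(x)^2
  g(x) = tan(x)   ⇒   g'(x) = tan(x)^2 + 1
  lim(x→0) f'(x)/g'(x) = lim(x→0) (1 - tanh(x)^2)/(tan(x)^2 + 1)
  = 1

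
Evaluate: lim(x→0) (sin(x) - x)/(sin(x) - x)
This is a 0/0 indeterminate form.

Apply L'Hôpital's rule: differentiate numerator and denominator separately.
  f(x) = -x + sin(x)   ⇒   f'(x) = cos(x) - 1
  g(x) = -x + sin(x)   ⇒   g'(x) = cos(x) - 1
  lim(x→0) f'(x)/g'(x) = lim(x→0) (cos(x) - 1)/(cos(x) - 1)
  = 1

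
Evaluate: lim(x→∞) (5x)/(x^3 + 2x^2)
This is an ∞/∞ indeterminate form.

Apply L'Hôpital's rule: differentiate numerator and denominator separately.
  f(x) = 5·x   ⇒   f'(x) = 5
  g(x) = x^3 + 2·x^2   ⇒   g'(x) = 3·x^2 + 4·x
  lim(x→∞) f'(x)/g'(x) = lim(x→∞) (5)/(3·x^2 + 4·x)
  = 0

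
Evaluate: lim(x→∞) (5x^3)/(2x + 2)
This is an ∞/∞ indeterminate form.

Apply L'Hôpital's rule: differentiate numerator and denominator separately.
  f(x) = 5·x^3   ⇒   f'(x) = 15·x^2
  g(x) = 2·x + 2   ⇒   g'(x) = 2
  lim(x→∞) f'(x)/g'(x) = lim(x→∞) (15·x^2)/(2)
  = ∞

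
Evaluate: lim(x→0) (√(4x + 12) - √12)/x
This is a standard limit.

Factor or rationalize the expression:
  lim(x→0) (√(4x + 12) - √12)/x = sqrt(3)/3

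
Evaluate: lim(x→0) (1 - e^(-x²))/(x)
This is a 0/0 indeterminate form.

Apply L'Hôpital's rule: differentiate numerator and denominator separately.
  f(x) = 1 - e^(-x^2)   ⇒   f'(x) = 2·x·e^(-x^2)
  g(x) = x   ⇒   g'(x) = 1
  lim(x→0) f'(x)/g'(x) = lim(x→0) (2·x·e^(-x^2))/(1)
  = 0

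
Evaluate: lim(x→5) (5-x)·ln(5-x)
This is a 0·∞ indeterminate form.

Rewrite 0·∞ as a quotient (0/0 or ∞/∞ form), then apply L'Hôpital's rule:
  lim(x→5) (5-x)·ln(5-x) = 0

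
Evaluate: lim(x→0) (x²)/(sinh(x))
This is a 0/0 indeterminate form.

Apply L'Hôpital's rule: differentiate numerator and denominator separately.
  f(x) = x^2   ⇒   f'(x) = 2·x
  g(x) = sinh(x)   ⇒   g'(x) = cosh(x)
  lim(x→0) f'(x)/g'(x) = lim(x→0) (2·x)/(cosh(x))
  = 0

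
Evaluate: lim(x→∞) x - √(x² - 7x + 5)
This is an ∞-∞ indeterminate form.

Combine fractions or rationalize to convert ∞-∞ to 0/0 form:
  lim(x→∞) x - √(x² - 7x + 5) = 7/2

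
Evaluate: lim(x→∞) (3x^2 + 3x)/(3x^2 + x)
This is an ∞/∞ indeterminate form.

Apply L'Hôpital's rule: differentiate numerator and denominator separately.
  f(x) = 3·x^2 + 3·x   ⇒   f'(x) = 6·x + 3
  g(x) = 3·x^2 + x   ⇒   g'(x) = 6·x + 1
  lim(x→∞) f'(x)/g'(x) = lim(x→∞) (6·x + 3)/(6·x + 1)
  = 1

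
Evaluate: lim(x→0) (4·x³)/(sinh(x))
This is a 0/0 indeterminate form.

Apply L'Hôpital's rule: differentiate numerator and denominator separately.
  f(x) = 4·x^3   ⇒   f'(x) = 12·x^2
  g(x) = sinh(x)   ⇒   g'(x) = cosh(x)
  lim(x→0) f'(x)/g'(x) = lim(x→0) (12·x^2)/(cosh(x))
  = 0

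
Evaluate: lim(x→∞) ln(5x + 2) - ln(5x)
This is an ∞-∞ indeterminate form.

Combine fractions or rationalize to convert ∞-∞ to 0/0 form:
  lim(x→∞) ln(5x + 2) - ln(5x) = 0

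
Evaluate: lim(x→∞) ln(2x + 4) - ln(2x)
This is an ∞-∞ indeterminate form.

Combine fractions or rationalize to convert ∞-∞ to 0/0 form:
  lim(x→∞) ln(2x + 4) - ln(2x) = 0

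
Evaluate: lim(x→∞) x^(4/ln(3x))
This is an exponential indeterminate form.

For exponential indeterminate forms, take the natural log:
  Let L = lim(x→∞) x^(4/ln(3x))
  Then ln(L) = lim(x→∞) [exponent × ln(base)]
  Evaluate using L'Hôpital or standard limits, then exponentiate.
  L = e^(4)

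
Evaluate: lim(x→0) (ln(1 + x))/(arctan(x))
This is a 0/0 indeterminate form.

Apply L'Hôpital's rule: differentiate numerator and denominator separately.
  f(x) = ln(x + 1)   ⇒   f'(x) = 1/(x + 1)
  g(x) = atan(x)   ⇒   g'(x) = 1/(x^2 + 1)
  lim(x→0) f'(x)/g'(x) = lim(x→0) (1/(x + 1))/(1/(x^2 + 1))
  = 1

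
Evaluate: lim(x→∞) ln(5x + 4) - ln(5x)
This is an ∞-∞ indeterminate form.

Combine fractions or rationalize to convert ∞-∞ to 0/0 form:
  lim(x→∞) ln(5x + 4) - ln(5x) = 0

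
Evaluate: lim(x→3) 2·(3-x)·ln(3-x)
This is a 0·∞ indeterminate form.

Rewrite 0·∞ as a quotient (0/0 or ∞/∞ form), then apply L'Hôpital's rule:
  lim(x→3) 2·(3-x)·ln(3-x) = 0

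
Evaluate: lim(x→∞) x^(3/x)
This is an exponential indeterminate form.

For exponential indeterminate forms, take the natural log:
  Let L = lim(x→∞) x^(3/x)
  Then ln(L) = lim(x→∞) [exponent × ln(base)]
  Evaluate using L'Hôpital or standard limits, then exponentiate.
  L = 1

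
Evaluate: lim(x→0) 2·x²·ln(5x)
This is a 0·∞ indeterminate form.

Rewrite 0·∞ as a quotient (0/0 or ∞/∞ form), then apply L'Hôpital's rule:
  lim(x→0) 2·x²·ln(5x) = 0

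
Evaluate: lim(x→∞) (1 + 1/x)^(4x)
This is an exponential indeterminate form.

For exponential indeterminate forms, take the natural log:
  Let L = lim(x→∞) (1 + 1/x)^(4x)
  Then ln(L) = lim(x→∞) [exponent × ln(base)]
  Evaluate using L'Hôpital or standard limits, then exponentiate.
  L = e^(4)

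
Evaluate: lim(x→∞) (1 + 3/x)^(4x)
This is an exponential indeterminate form.

For exponential indeterminate forms, take the natural log:
  Let L = lim(x→∞) (1 + 3/x)^(4x)
  Then ln(L) = lim(x→∞) [exponent × ln(base)]
  Evaluate using L'Hôpital or standard limits, then exponentiate.
  L = e^(12)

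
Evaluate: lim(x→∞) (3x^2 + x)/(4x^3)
This is an ∞/∞ indeterminate form.

Apply L'Hôpital's rule: differentiate numerator and denominator separately.
  f(x) = 3·x^2 + x   ⇒   f'(x) = 6·x + 1
  g(x) = 4·x^3   ⇒   g'(x) = 12·x^2
  lim(x→∞) f'(x)/g'(x) = lim(x→∞) (6·x + 1)/(12·x^2)
  = 0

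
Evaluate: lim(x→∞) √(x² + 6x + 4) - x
This is an ∞-∞ indeterminate form.

Combine fractions or rationalize to convert ∞-∞ to 0/0 form:
  lim(x→∞) √(x² + 6x + 4) - x = 3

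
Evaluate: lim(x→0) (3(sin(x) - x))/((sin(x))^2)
This is a 0/0 indeterminate form.

Apply L'Hôpital's rule: differentiate numerator and denominator separately.
  f(x) = -3·x + 3·sin(x)   ⇒   f'(x) = 3·cos(x) - 3
  g(x) = sin(x)^2   ⇒   g'(x) = 2·sin(x)·cos(x)
  lim(x→0) f'(x)/g'(x) = lim(x→0) (3·cos(x) - 3)/(2·sin(x)·cos(x))
  = 0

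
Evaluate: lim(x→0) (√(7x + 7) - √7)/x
This is a standard limit.

Factor or rationalize the expression:
  lim(x→0) (√(7x + 7) - √7)/x = sqrt(7)/2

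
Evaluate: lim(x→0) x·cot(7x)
This is a 0·∞ indeterminate form.

Rewrite 0·∞ as a quotient (0/0 or ∞/∞ form), then apply L'Hôpital's rule:
  lim(x→0) x·cot(7x) = 1/7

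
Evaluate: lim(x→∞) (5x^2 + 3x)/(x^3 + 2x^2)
This is an ∞/∞ indeterminate form.

Apply L'Hôpital's rule: differentiate numerator and denominator separately.
  f(x) = 5·x^2 + 3·x   ⇒   f'(x) = 10·x + 3
  g(x) = x^3 + 2·x^2   ⇒   g'(x) = 3·x^2 + 4·x
  lim(x→∞) f'(x)/g'(x) = lim(x→∞) (10·x + 3)/(3·x^2 + 4·x)
  = 0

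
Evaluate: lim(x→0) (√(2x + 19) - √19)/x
This is a standard limit.

Factor or rationalize the expression:
  lim(x→0) (√(2x + 19) - √19)/x = sqrt(19)/19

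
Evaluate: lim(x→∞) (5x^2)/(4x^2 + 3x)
This is an ∞/∞ indeterminate form.

Apply L'Hôpital's rule: differentiate numerator and denominator separately.
  f(x) = 5·x^2   ⇒   f'(x) = 10·x
  g(x) = 4·x^2 + 3·x   ⇒   g'(x) = 8·x + 3
  lim(x→∞) f'(x)/g'(x) = lim(x→∞) (10·x)/(8·x + 3)
  = 5/4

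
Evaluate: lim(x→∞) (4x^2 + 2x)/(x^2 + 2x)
This is an ∞/∞ indeterminate form.

Apply L'Hôpital's rule: differentiate numerator and denominator separately.
  f(x) = 4·x^2 + 2·x   ⇒   f'(x) = 8·x + 2
  g(x) = x^2 + 2·x   ⇒   g'(x) = 2·x + 2
  lim(x→∞) f'(x)/g'(x) = lim(x→∞) (8·x + 2)/(2·x + 2)
  = 4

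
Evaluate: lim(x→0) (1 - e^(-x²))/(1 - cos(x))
This is a 0/0 indeterminate form.

Apply L'Hôpital's rule: differentiate numerator and denominator separately.
  f(x) = 1 - e^(-x^2)   ⇒   f'(x) = 2·x·e^(-x^2)
  g(x) = 1 - cos(x)   ⇒   g'(x) = sin(x)
  lim(x→0) f'(x)/g'(x) = lim(x→0) (2·x·e^(-x^2))/(sin(x))
  = 2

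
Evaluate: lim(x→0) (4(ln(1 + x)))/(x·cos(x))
This is a 0/0 indeterminate form.

Apply L'Hôpital's rule: differentiate numerator and denominator separately.
  f(x) = 4·ln(x + 1)   ⇒   f'(x) = 4/(x + 1)
  g(x) = x·cos(x)   ⇒   g'(x) = -x·sin(x) + cos(x)
  lim(x→0) f'(x)/g'(x) = lim(x→0) (4/(x + 1))/(-x·sin(x) + cos(x))
  = 4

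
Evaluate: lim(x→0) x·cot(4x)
This is a 0·∞ indeterminate form.

Rewrite 0·∞ as a quotient (0/0 or ∞/∞ form), then apply L'Hôpital's rule:
  lim(x→0) x·cot(4x) = 1/4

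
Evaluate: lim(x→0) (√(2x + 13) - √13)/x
This is a standard limit.

Factor or rationalize the expression:
  lim(x→0) (√(2x + 13) - √13)/x = sqrt(13)/13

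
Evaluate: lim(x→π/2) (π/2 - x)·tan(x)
This is a 0·∞ indeterminate form.

Rewrite 0·∞ as a quotient (0/0 or ∞/∞ form), then apply L'Hôpital's rule:
  lim(x→π/2) (π/2 - x)·tan(x) = 1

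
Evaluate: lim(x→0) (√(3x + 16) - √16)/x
This is a standard limit.

Factor or rationalize the expression:
  lim(x→0) (√(3x + 16) - √16)/x = 3/8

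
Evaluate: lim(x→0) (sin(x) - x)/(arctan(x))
This is a 0/0 indeterminate form.

Apply L'Hôpital's rule: differentiate numerator and denominator separately.
  f(x) = -x + sin(x)   ⇒   f'(x) = cos(x) - 1
  g(x) = atan(x)   ⇒   g'(x) = 1/(x^2 + 1)
  lim(x→0) f'(x)/g'(x) = lim(x→0) (cos(x) - 1)/(1/(x^2 + 1))
  = 0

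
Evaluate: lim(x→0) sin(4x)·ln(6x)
This is a 0·∞ indeterminate form.

Rewrite 0·∞ as a quotient (0/0 or ∞/∞ form), then apply L'Hôpital's rule:
  lim(x→0) sin(4x)·ln(6x) = 0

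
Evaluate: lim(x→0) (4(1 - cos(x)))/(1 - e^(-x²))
This is a 0/0 indeterminate form.

Apply L'Hôpital's rule: differentiate numerator and denominator separately.
  f(x) = 4 - 4·cos(x)   ⇒   f'(x) = 4·sin(x)
  g(x) = 1 - e^(-x^2)   ⇒   g'(x) = 2·x·e^(-x^2)
  lim(x→0) f'(x)/g'(x) = lim(x→0) (4·sin(x))/(2·x·e^(-x^2))
  = 2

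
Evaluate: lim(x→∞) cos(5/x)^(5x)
This is an exponential indeterminate form.

For exponential indeterminate forms, take the natural log:
  Let L = lim(x→∞) cos(5/x)^(5x)
  Then ln(L) = lim(x→∞) [exponent × ln(base)]
  Evaluate using L'Hôpital or standard limits, then exponentiate.
  L = 1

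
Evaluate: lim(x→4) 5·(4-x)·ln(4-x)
This is a 0·∞ indeterminate form.

Rewrite 0·∞ as a quotient (0/0 or ∞/∞ form), then apply L'Hôpital's rule:
  lim(x→4) 5·(4-x)·ln(4-x) = 0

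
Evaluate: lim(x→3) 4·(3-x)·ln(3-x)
This is a 0·∞ indeterminate form.

Rewrite 0·∞ as a quotient (0/0 or ∞/∞ form), then apply L'Hôpital's rule:
  lim(x→3) 4·(3-x)·ln(3-x) = 0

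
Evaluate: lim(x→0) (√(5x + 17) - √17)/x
This is a standard limit.

Factor or rationalize the expression:
  lim(x→0) (√(5x + 17) - √17)/x = 5·sqrt(17)/34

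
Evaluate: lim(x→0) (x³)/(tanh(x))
This is a 0/0 indeterminate form.

Apply L'Hôpital's rule: differentiate numerator and denominator separately.
  f(x) = x^3   ⇒   f'(x) = 3·x^2
  g(x) = tanh(x)   ⇒   g'(x) = 1 - tanh(x)^2
  lim(x→0) f'(x)/g'(x) = lim(x→0) (3·x^2)/(1 - tanh(x)^2)
  = 0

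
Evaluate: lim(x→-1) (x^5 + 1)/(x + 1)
This is a standard limit.

Factor or rationalize the expression:
  lim(x→-1) (x^5 + 1)/(x + 1) = 5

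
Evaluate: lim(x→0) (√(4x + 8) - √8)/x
This is a standard limit.

Factor or rationalize the expression:
  lim(x→0) (√(4x + 8) - √8)/x = sqrt(2)/2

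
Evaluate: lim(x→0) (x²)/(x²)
This is a 0/0 indeterminate form.

Apply L'Hôpital's rule: differentiate numerator and denominator separately.
  f(x) = x^2   ⇒   f'(x) = 2·x
  g(x) = x^2   ⇒   g'(x) = 2·x
  lim(x→0) f'(x)/g'(x) = lim(x→0) (2·x)/(2·x)
  = 1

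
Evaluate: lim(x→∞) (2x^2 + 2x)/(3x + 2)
This is an ∞/∞ indeterminate form.

Apply L'Hôpital's rule: differentiate numerator and denominator separately.
  f(x) = 2·x^2 + 2·x   ⇒   f'(x) = 4·x + 2
  g(x) = 3·x + 2   ⇒   g'(x) = 3
  lim(x→∞) f'(x)/g'(x) = lim(x→∞) (4·x + 2)/(3)
  = ∞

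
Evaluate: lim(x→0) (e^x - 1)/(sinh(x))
This is a 0/0 indeterminate form.

Apply L'Hôpital's rule: differentiate numerator and denominator separately.
  f(x) = e^(x) - 1   ⇒   f'(x) = e^(x)
  g(x) = sinh(x)   ⇒   g'(x) = cosh(x)
  lim(x→0) f'(x)/g'(x) = lim(x→0) (e^(x))/(cosh(x))
  = 1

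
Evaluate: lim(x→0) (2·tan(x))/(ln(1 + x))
This is a 0/0 indeterminate form.

Apply L'Hôpital's rule: differentiate numerator and denominator separately.
  f(x) = 2·tan(x)   ⇒   f'(x) = 2·tan(x)^2 + 2
  g(x) = ln(x + 1)   ⇒   g'(x) = 1/(x + 1)
  lim(x→0) f'(x)/g'(x) = lim(x→0) (2·tan(x)^2 + 2)/(1/(x + 1))
  = 2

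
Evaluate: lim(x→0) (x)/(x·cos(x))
This is a 0/0 indeterminate form.

Apply L'Hôpital's rule: differentiate numerator and denominator separately.
  f(x) = x   ⇒   f'(x) = 1
  g(x) = x·cos(x)   ⇒   g'(x) = -x·sin(x) + cos(x)
  lim(x→0) f'(x)/g'(x) = lim(x→0) (1)/(-x·sin(x) + cos(x))
  = 1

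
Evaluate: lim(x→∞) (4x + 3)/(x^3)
This is an ∞/∞ indeterminate form.

Apply L'Hôpital's rule: differentiate numerator and denominator separately.
  f(x) = 4·x + 3   ⇒   f'(x) = 4
  g(x) = x^3   ⇒   g'(x) = 3·x^2
  lim(x→∞) f'(x)/g'(x) = lim(x→∞) (4)/(3·x^2)
  = 0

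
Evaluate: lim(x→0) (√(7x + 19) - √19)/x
This is a standard limit.

Factor or rationalize the expression:
  lim(x→0) (√(7x + 19) - √19)/x = 7·sqrt(19)/38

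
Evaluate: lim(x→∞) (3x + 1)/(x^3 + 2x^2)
This is an ∞/∞ indeterminate form.

Apply L'Hôpital's rule: differentiate numerator and denominator separately.
  f(x) = 3·x + 1   ⇒   f'(x) = 3
  g(x) = x^3 + 2·x^2   ⇒   g'(x) = 3·x^2 + 4·x
  lim(x→∞) f'(x)/g'(x) = lim(x→∞) (3)/(3·x^2 + 4·x)
  = 0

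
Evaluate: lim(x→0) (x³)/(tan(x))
This is a 0/0 indeterminate form.

Apply L'Hôpital's rule: differentiate numerator and denominator separately.
  f(x) = x^3   ⇒   f'(x) = 3·x^2
  g(x) = tan(x)   ⇒   g'(x) = tan(x)^2 + 1
  lim(x→0) f'(x)/g'(x) = lim(x→0) (3·x^2)/(tan(x)^2 + 1)
  = 0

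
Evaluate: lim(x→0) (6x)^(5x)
This is an exponential indeterminate form.

For exponential indeterminate forms, take the natural log:
  Let L = lim(x→0) (6x)^(5x)
  Then ln(L) = lim(x→0) [exponent × ln(base)]
  Evaluate using L'Hôpital or standard limits, then exponentiate.
  L = 1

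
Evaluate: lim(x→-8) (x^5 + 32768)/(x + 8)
This is a standard limit.

Factor or rationalize the expression:
  lim(x→-8) (x^5 + 32768)/(x + 8) = 20480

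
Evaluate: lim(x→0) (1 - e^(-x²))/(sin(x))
This is a 0/0 indeterminate form.

Apply L'Hôpital's rule: differentiate numerator and denominator separately.
  f(x) = 1 - e^(-x^2)   ⇒   f'(x) = 2·x·e^(-x^2)
  g(x) = sin(x)   ⇒   g'(x) = cos(x)
  lim(x→0) f'(x)/g'(x) = lim(x→0) (2·x·e^(-x^2))/(cos(x))
  = 0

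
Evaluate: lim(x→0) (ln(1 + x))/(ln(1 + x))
This is a 0/0 indeterminate form.

Apply L'Hôpital's rule: differentiate numerator and denominator separately.
  f(x) = ln(x + 1)   ⇒   f'(x) = 1/(x + 1)
  g(x) = ln(x + 1)   ⇒   g'(x) = 1/(x + 1)
  lim(x→0) f'(x)/g'(x) = lim(x→0) (1/(x + 1))/(1/(x + 1))
  = 1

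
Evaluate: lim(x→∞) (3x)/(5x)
This is an ∞/∞ indeterminate form.

Apply L'Hôpital's rule: differentiate numerator and denominator separately.
  f(x) = 3·x   ⇒   f'(x) = 3
  g(x) = 5·x   ⇒   g'(x) = 5
  lim(x→∞) f'(x)/g'(x) = lim(x→∞) (3)/(5)
  = 3/5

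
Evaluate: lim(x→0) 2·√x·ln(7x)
This is a 0·∞ indeterminate form.

Rewrite 0·∞ as a quotient (0/0 or ∞/∞ form), then apply L'Hôpital's rule:
  lim(x→0) 2·√x·ln(7x) = 0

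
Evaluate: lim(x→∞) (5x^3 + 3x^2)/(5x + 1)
This is an ∞/∞ indeterminate form.

Apply L'Hôpital's rule: differentiate numerator and denominator separately.
  f(x) = 5·x^3 + 3·x^2   ⇒   f'(x) = 15·x^2 + 6·x
  g(x) = 5·x + 1   ⇒   g'(x) = 5
  lim(x→∞) f'(x)/g'(x) = lim(x→∞) (15·x^2 + 6·x)/(5)
  = ∞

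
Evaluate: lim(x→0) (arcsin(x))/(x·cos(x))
This is a 0/0 indeterminate form.

Apply L'Hôpital's rule: differentiate numerator and denominator separately.
  f(x) = asin(x)   ⇒   f'(x) = 1/sqrt(1 - x^2)
  g(x) = x·cos(x)   ⇒   g'(x) = -x·sin(x) + cos(x)
  lim(x→0) f'(x)/g'(x) = lim(x→0) (1/sqrt(1 - x^2))/(-x·sin(x) + cos(x))
  = 1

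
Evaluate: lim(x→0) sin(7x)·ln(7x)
This is a 0·∞ indeterminate form.

Rewrite 0·∞ as a quotient (0/0 or ∞/∞ form), then apply L'Hôpital's rule:
  lim(x→0) sin(7x)·ln(7x) = 0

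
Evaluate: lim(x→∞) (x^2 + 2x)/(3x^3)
This is an ∞/∞ indeterminate form.

Apply L'Hôpital's rule: differentiate numerator and denominator separately.
  f(x) = x^2 + 2·x   ⇒   f'(x) = 2·x + 2
  g(x) = 3·x^3   ⇒   g'(x) = 9·x^2
  lim(x→∞) f'(x)/g'(x) = lim(x→∞) (2·x + 2)/(9·x^2)
  = 0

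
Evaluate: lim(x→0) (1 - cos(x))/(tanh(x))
This is a 0/0 indeterminate form.

Apply L'Hôpital's rule: differentiate numerator and denominator separately.
  f(x) = 1 - cos(x)   ⇒   f'(x) = sin(x)
  g(x) = tanh(x)   ⇒   g'(x) = 1 - tanh(x)^2
  lim(x→0) f'(x)/g'(x) = lim(x→0) (sin(x))/(1 - tanh(x)^2)
  = 0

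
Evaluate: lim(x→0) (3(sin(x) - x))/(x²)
This is a 0/0 indeterminate form.

Apply L'Hôpital's rule: differentiate numerator and denominator separately.
  f(x) = -3·x + 3·sin(x)   ⇒   f'(x) = 3·cos(x) - 3
  g(x) = x^2   ⇒   g'(x) = 2·x
  lim(x→0) f'(x)/g'(x) = lim(x→0) (3·cos(x) - 3)/(2·x)
  = 0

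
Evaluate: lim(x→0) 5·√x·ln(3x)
This is a 0·∞ indeterminate form.

Rewrite 0·∞ as a quotient (0/0 or ∞/∞ form), then apply L'Hôpital's rule:
  lim(x→0) 5·√x·ln(3x) = 0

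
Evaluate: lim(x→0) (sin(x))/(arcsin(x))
This is a 0/0 indeterminate form.

Apply L'Hôpital's rule: differentiate numerator and denominator separately.
  f(x) = sin(x)   ⇒   f'(x) = cos(x)
  g(x) = asin(x)   ⇒   g'(x) = 1/sqrt(1 - x^2)
  lim(x→0) f'(x)/g'(x) = lim(x→0) (cos(x))/(1/sqrt(1 - x^2))
  = 1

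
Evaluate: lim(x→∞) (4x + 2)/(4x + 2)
This is an ∞/∞ indeterminate form.

Apply L'Hôpital's rule: differentiate numerator and denominator separately.
  f(x) = 4·x + 2   ⇒   f'(x) = 4
  g(x) = 4·x + 2   ⇒   g'(x) = 4
  lim(x→∞) f'(x)/g'(x) = lim(x→∞) (4)/(4)
  = 1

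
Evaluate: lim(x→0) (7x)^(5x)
This is an exponential indeterminate form.

For exponential indeterminate forms, take the natural log:
  Let L = lim(x→0) (7x)^(5x)
  Then ln(L) = lim(x→0) [exponent × ln(base)]
  Evaluate using L'Hôpital or standard limits, then exponentiate.
  L = 1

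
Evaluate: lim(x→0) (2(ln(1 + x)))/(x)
This is a 0/0 indeterminate form.

Apply L'Hôpital's rule: differentiate numerator and denominator separately.
  f(x) = 2·ln(x + 1)   ⇒   f'(x) = 2/(x + 1)
  g(x) = x   ⇒   g'(x) = 1
  lim(x→0) f'(x)/g'(x) = lim(x→0) (2/(x + 1))/(1)
  = 2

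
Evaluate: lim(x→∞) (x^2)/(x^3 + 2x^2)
This is an ∞/∞ indeterminate form.

Apply L'Hôpital's rule: differentiate numerator and denominator separately.
  f(x) = x^2   ⇒   f'(x) = 2·x
  g(x) = x^3 + 2·x^2   ⇒   g'(x) = 3·x^2 + 4·x
  lim(x→∞) f'(x)/g'(x) = lim(x→∞) (2·x)/(3·x^2 + 4·x)
  = 0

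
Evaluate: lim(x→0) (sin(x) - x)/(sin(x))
This is a 0/0 indeterminate form.

Apply L'Hôpital's rule: differentiate numerator and denominator separately.
  f(x) = -x + sin(x)   ⇒   f'(x) = cos(x) - 1
  g(x) = sin(x)   ⇒   g'(x) = cos(x)
  lim(x→0) f'(x)/g'(x) = lim(x→0) (cos(x) - 1)/(cos(x))
  = 0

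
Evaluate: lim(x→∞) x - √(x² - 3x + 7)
This is an ∞-∞ indeterminate form.

Combine fractions or rationalize to convert ∞-∞ to 0/0 form:
  lim(x→∞) x - √(x² - 3x + 7) = 3/2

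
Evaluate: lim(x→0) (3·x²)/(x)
This is a 0/0 indeterminate form.

Apply L'Hôpital's rule: differentiate numerator and denominator separately.
  f(x) = 3·x^2   ⇒   f'(x) = 6·x
  g(x) = x   ⇒   g'(x) = 1
  lim(x→0) f'(x)/g'(x) = lim(x→0) (6·x)/(1)
  = 0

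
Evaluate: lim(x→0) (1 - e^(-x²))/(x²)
This is a 0/0 indeterminate form.

Apply L'Hôpital's rule: differentiate numerator and denominator separately.
  f(x) = 1 - e^(-x^2)   ⇒   f'(x) = 2·x·e^(-x^2)
  g(x) = x^2   ⇒   g'(x) = 2·x
  lim(x→0) f'(x)/g'(x) = lim(x→0) (2·x·e^(-x^2))/(2·x)
  = 1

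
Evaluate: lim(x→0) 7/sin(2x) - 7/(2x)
This is an ∞-∞ indeterminate form.

Combine fractions or rationalize to convert ∞-∞ to 0/0 form:
  lim(x→0) 7/sin(2x) - 7/(2x) = 0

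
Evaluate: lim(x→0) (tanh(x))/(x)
This is a 0/0 indeterminate form.

Apply L'Hôpital's rule: differentiate numerator and denominator separately.
  f(x) = tanh(x)   ⇒   f'(x) = 1 - tanh(x)^2
  g(x) = x   ⇒   g'(x) = 1
  lim(x→0) f'(x)/g'(x) = lim(x→0) (1 - tanh(x)^2)/(1)
  = 1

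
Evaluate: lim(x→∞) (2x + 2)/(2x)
This is an ∞/∞ indeterminate form.

Apply L'Hôpital's rule: differentiate numerator and denominator separately.
  f(x) = 2·x + 2   ⇒   f'(x) = 2
  g(x) = 2·x   ⇒   g'(x) = 2
  lim(x→∞) f'(x)/g'(x) = lim(x→∞) (2)/(2)
  = 1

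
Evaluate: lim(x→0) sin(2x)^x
This is an exponential indeterminate form.

For exponential indeterminate forms, take the natural log:
  Let L = lim(x→0) sin(2x)^x
  Then ln(L) = lim(x→0) [exponent × ln(base)]
  Evaluate using L'Hôpital or standard limits, then exponentiate.
  L = 1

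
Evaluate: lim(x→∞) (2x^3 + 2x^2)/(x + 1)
This is an ∞/∞ indeterminate form.

Apply L'Hôpital's rule: differentiate numerator and denominator separately.
  f(x) = 2·x^3 + 2·x^2   ⇒   f'(x) = 6·x^2 + 4·x
  g(x) = x + 1   ⇒   g'(x) = 1
  lim(x→∞) f'(x)/g'(x) = lim(x→∞) (6·x^2 + 4·x)/(1)
  = ∞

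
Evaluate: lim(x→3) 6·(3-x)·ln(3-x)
This is a 0·∞ indeterminate form.

Rewrite 0·∞ as a quotient (0/0 or ∞/∞ form), then apply L'Hôpital's rule:
  lim(x→3) 6·(3-x)·ln(3-x) = 0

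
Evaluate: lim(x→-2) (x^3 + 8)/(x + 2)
This is a standard limit.

Factor or rationalize the expression:
  lim(x→-2) (x^3 + 8)/(x + 2) = 12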